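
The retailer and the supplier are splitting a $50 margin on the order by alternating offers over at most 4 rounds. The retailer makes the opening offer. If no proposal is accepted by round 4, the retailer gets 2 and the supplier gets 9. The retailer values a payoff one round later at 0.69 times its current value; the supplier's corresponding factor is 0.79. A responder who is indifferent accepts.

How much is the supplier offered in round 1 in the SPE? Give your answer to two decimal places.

32.92

Round 4 (the supplier proposes): the retailer gets 2 if talks fail, so the supplier offers 2 and keeps 48.
Round 3 (the retailer proposes): the supplier can get 48 next round, worth 0.79 × 48 = 37.92 now; the retailer offers that and keeps 12.08.
Round 2 (the supplier proposes): the retailer can get 12.08 next round, worth 0.69 × 12.08 = 8.3352 now; the supplier offers that and keeps 41.6648.
Round 1 (the retailer proposes): the supplier can get 41.6648 next round, worth 0.79 × 41.6648 = 32.915192 now. The retailer offers 32.915192 and keeps 50 − 32.915192 = 17.084808.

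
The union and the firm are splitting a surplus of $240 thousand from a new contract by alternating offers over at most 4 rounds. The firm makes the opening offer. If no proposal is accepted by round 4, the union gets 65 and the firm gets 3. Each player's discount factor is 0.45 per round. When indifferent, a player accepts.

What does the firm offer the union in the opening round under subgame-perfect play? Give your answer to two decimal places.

Round 4 (the union proposes): the firm gets 3 if talks fail, so the union offers 3 and keeps 237.
Round 3 (the firm proposes): the union can get 237 next round, worth 0.45 × 237 = 106.65 now; the firm offers that and keeps 133.35.
Round 2 (the union proposes): the firm can get 133.35 next round, worth 0.45 × 133.35 = 60.0075 now, so the union offers 60.0075, keeping 179.9925.
Round 1 (the firm proposes): the union can get 179.9925 next round, worth 0.45 × 179.9925 = 80.996625 now; the firm offers that and keeps 159.003375.

81.00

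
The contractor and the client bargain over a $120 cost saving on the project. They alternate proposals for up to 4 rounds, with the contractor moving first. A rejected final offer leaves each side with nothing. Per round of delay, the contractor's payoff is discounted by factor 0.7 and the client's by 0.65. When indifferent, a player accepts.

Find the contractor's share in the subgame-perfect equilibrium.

61.11

Solve by backward induction from round 4.
Round 4 (the client proposes): the contractor will accept anything ≥ 0, so the client offers 0 and keeps 120.
Round 3 (the contractor proposes): the client can get 120 next round, worth 0.65 × 120 = 78 now. The contractor offers 78 and keeps 120 − 78 = 42.
Round 2 (the client proposes): the contractor can get 42 next round, worth 0.7 × 42 = 29.4 now, so the client offers 29.4, keeping 90.6.
Round 1 (the contractor proposes): the client can get 90.6 next round, worth 0.65 × 90.6 = 58.89 now. The contractor offers 58.89 and keeps 120 − 58.89 = 61.11.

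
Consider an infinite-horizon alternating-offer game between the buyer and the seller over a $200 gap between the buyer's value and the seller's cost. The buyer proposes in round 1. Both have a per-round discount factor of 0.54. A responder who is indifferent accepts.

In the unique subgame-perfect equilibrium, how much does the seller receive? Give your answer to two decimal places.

Let x be the buyer's share when the buyer proposes and y be the seller's share when the seller proposes.
The seller accepts iff offered ≥ 0.54·y, so x = 200 − 0.54y. Symmetrically y = 200 − 0.54x.
Substituting: x = 200 − 0.54(200 − 0.54x), giving x(1 − 0.54·0.54) = 200(1 − 0.54).
So x = 200 × 0.46 / 0.7084 ≈ 129.8701, and the seller receives 200 − x ≈ 70.1299.

70.13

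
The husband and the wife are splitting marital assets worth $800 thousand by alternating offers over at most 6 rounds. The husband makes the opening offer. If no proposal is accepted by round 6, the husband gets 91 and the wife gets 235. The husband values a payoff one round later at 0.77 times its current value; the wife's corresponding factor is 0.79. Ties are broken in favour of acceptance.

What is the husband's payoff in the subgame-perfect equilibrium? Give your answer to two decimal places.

358.96

Round 6 (the wife proposes): the husband gets 91 if talks fail, so the wife offers 91 and keeps 709.
Round 5 (the husband proposes): the wife can get 709 next round, worth 0.79 × 709 = 560.11 now. The husband offers 560.11 and keeps 800 − 560.11 = 239.89.
Round 4 (the wife proposes): the husband can get 239.89 next round, worth 0.77 × 239.89 = 184.7153 now, so the wife offers 184.7153, keeping 615.2847.
Round 3 (the husband proposes): the wife can get 615.2847 next round, worth 0.79 × 615.2847 = 486.074913 now, so the husband offers 486.074913, keeping 313.925087.
Round 2 (the wife proposes): the husband can get 313.925087 next round, worth 0.77 × 313.925087 = 241.72231699 now, so the wife offers 241.72231699, keeping 558.27768301.
Round 1 (the husband proposes): the wife can get 558.27768301 next round, worth 0.79 × 558.27768301 = 441.0393695779 now, so the husband offers 441.0393695779, keeping 358.9606304221.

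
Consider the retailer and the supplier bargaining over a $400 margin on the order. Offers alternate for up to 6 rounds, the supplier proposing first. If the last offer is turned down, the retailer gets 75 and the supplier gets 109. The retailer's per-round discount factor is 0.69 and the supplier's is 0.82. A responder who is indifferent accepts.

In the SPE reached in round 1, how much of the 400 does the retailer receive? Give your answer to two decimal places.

Work backward from the last round.
Round 6 (the retailer proposes): the supplier gets 109 if talks fail, so the retailer offers 109 and keeps 291.
Round 5 (the supplier proposes): the retailer can get 291 next round, worth 0.69 × 291 = 200.79 now; the supplier offers that and keeps 199.21.
Round 4 (the retailer proposes): the supplier can get 199.21 next round, worth 0.82 × 199.21 = 163.3522 now. The retailer offers 163.3522 and keeps 400 − 163.3522 = 236.6478.
Round 3 (the supplier proposes): the retailer can get 236.6478 next round, worth 0.69 × 236.6478 = 163.286982 now; the supplier offers that and keeps 236.713018.
Round 2 (the retailer proposes): the supplier can get 236.713018 next round, worth 0.82 × 236.713018 = 194.10467476 now; the retailer offers that and keeps 205.89532524.
Round 1 (the supplier proposes): the retailer can get 205.89532524 next round, worth 0.69 × 205.89532524 = 142.0677744156 now. The supplier offers 142.0677744156 and keeps 400 − 142.0677744156 = 257.9322255844.

142.07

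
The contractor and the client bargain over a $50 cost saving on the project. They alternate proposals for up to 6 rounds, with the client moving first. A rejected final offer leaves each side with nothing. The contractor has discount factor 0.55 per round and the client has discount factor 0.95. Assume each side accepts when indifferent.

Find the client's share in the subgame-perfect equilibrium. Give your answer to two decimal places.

Round 6 (the contractor proposes): the client will accept anything ≥ 0, so the contractor offers 0 and keeps 50.
Round 5 (the client proposes): the contractor can get 50 next round, worth 0.55 × 50 = 27.5 now; the client offers that and keeps 22.5.
Round 4 (the contractor proposes): the client can get 22.5 next round, worth 0.95 × 22.5 = 21.375 now; the contractor offers that and keeps 28.625.
Round 3 (the client proposes): the contractor can get 28.625 next round, worth 0.55 × 28.625 = 15.74375 now; the client offers that and keeps 34.25625.
Round 2 (the contractor proposes): the client can get 34.25625 next round, worth 0.95 × 34.25625 = 32.5434375 now, so the contractor offers 32.5434375, keeping 17.4565625.
Round 1 (the client proposes): the contractor can get 17.4565625 next round, worth 0.55 × 17.4565625 = 9.601109375 now. The client offers 9.601109375 and keeps 50 − 9.601109375 = 40.398890625.

40.40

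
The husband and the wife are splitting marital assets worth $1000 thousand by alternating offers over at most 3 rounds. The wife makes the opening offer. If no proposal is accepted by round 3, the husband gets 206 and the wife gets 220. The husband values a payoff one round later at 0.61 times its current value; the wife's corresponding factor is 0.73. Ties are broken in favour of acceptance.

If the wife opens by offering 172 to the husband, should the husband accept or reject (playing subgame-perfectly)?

Work out the husband's continuation value if the offer is rejected.
Round 3 (the wife proposes): the husband gets 206 if talks fail, so the wife offers 206 and keeps 794.
Round 2 (the husband proposes): the wife can get 794 next round, worth 0.73 × 794 = 579.62 now, so the husband offers 579.62, keeping 420.38.
So by rejecting in round 1, the husband gets 420.38 next round, worth 0.61 × 420.38 = 256.4318 now.
Offer 172 < 256.4318, so the husband rejects.

Reject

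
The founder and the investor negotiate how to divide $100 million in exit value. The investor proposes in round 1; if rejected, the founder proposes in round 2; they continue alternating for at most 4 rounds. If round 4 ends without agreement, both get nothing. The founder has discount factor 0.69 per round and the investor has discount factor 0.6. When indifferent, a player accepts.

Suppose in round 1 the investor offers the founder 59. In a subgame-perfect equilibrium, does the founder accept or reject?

Accept

Work out the founder's continuation value if the offer is rejected.
Round 4 (the founder proposes): the investor will accept anything ≥ 0, so the founder offers 0 and keeps 100.
Round 3 (the investor proposes): the founder can get 100 next round, worth 0.69 × 100 = 69 now, so the investor offers 69, keeping 31.
Round 2 (the founder proposes): the investor can get 31 next round, worth 0.6 × 31 = 18.6 now; the founder offers that and keeps 81.4.
So by rejecting in round 1, the founder gets 81.4 next round, worth 0.69 × 81.4 = 56.166 now.
Offer 59 ≥ 56.166, so the founder accepts.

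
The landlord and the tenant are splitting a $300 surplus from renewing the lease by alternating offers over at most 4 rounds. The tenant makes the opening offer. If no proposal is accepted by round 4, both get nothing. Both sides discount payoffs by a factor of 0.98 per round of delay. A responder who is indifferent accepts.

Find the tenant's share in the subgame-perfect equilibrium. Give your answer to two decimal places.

11.76

Round 4 (the landlord proposes): rejection yields 0 for the tenant; the landlord offers 0 and keeps 300.
Round 3 (the tenant proposes): the landlord can get 300 next round, worth 0.98 × 300 = 294 now; the tenant offers that and keeps 6.
Round 2 (the landlord proposes): the tenant can get 6 next round, worth 0.98 × 6 = 5.88 now, so the landlord offers 5.88, keeping 294.12.
Round 1 (the tenant proposes): the landlord can get 294.12 next round, worth 0.98 × 294.12 = 288.2376 now. The tenant offers 288.2376 and keeps 300 − 288.2376 = 11.7624.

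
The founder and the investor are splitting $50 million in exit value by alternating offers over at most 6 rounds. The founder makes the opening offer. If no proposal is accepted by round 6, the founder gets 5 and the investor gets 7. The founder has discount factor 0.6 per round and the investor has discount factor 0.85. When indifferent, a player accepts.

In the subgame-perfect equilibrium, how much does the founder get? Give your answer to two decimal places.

14.38

Solve by backward induction from round 6.
Round 6 (the investor proposes): the founder gets 5 if talks fail, so the investor offers 5 and keeps 45.
Round 5 (the founder proposes): the investor can get 45 next round, worth 0.85 × 45 = 38.25 now. The founder offers 38.25 and keeps 50 − 38.25 = 11.75.
Round 4 (the investor proposes): the founder can get 11.75 next round, worth 0.6 × 11.75 = 7.05 now, so the investor offers 7.05, keeping 42.95.
Round 3 (the founder proposes): the investor can get 42.95 next round, worth 0.85 × 42.95 = 36.5075 now, so the founder offers 36.5075, keeping 13.4925.
Round 2 (the investor proposes): the founder can get 13.4925 next round, worth 0.6 × 13.4925 = 8.0955 now. The investor offers 8.0955 and keeps 50 − 8.0955 = 41.9045.
Round 1 (the founder proposes): the investor can get 41.9045 next round, worth 0.85 × 41.9045 = 35.618825 now, so the founder offers 35.618825, keeping 14.381175.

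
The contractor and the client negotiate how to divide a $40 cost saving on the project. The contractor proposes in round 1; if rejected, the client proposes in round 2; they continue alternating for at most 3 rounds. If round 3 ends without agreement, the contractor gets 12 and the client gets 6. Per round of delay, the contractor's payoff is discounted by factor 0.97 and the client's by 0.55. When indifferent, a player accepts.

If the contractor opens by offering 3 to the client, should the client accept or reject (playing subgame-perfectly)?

Reject

Round 3 (the contractor proposes): the client gets 6 if talks fail, so the contractor offers 6 and keeps 34.
Round 2 (the client proposes): the contractor can get 34 next round, worth 0.97 × 34 = 32.98 now; the client offers that and keeps 7.02.
So by rejecting in round 1, the client gets 7.02 next round, worth 0.55 × 7.02 = 3.861 now.
Offer 3 < 3.861, so the client rejects.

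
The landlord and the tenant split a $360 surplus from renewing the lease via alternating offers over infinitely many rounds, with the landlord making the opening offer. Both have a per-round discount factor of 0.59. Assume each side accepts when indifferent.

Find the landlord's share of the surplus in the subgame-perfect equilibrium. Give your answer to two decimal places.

In a stationary SPE each proposer offers the other exactly their discounted continuation value.
If the landlord keeps x when proposing and the tenant keeps y when proposing, then x = 360 − 0.59y and y = 360 − 0.59x.
Solving: x = 360(1 − 0.59) / (1 − 0.59·0.59) = 147.6 / 0.6519 ≈ 226.4151.
The tenant gets 360 − 226.4151 ≈ 133.5849.

226.42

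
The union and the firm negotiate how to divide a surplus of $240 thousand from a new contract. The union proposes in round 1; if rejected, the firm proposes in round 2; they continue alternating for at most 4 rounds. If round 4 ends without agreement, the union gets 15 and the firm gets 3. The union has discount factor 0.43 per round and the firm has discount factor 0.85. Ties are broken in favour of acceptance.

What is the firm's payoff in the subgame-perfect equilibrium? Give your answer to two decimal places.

Work backward from the last round.
Round 4 (the firm proposes): the union gets 15 if talks fail, so the firm offers 15 and keeps 225.
Round 3 (the union proposes): the firm can get 225 next round, worth 0.85 × 225 = 191.25 now, so the union offers 191.25, keeping 48.75.
Round 2 (the firm proposes): the union can get 48.75 next round, worth 0.43 × 48.75 = 20.9625 now. The firm offers 20.9625 and keeps 240 − 20.9625 = 219.0375.
Round 1 (the union proposes): the firm can get 219.0375 next round, worth 0.85 × 219.0375 = 186.181875 now. The union offers 186.181875 and keeps 240 − 186.181875 = 53.818125.

186.18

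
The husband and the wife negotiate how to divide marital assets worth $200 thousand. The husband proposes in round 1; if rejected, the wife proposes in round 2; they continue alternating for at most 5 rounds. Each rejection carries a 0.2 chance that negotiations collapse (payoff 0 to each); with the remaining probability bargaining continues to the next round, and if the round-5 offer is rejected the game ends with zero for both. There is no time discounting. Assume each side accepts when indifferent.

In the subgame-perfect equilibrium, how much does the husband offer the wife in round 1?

Round 5 (the husband proposes): the wife will accept anything ≥ 0, so the husband offers 0 and keeps 200.
Round 4 (the wife proposes): rejecting gives the husband an expected 0.8 × 200 = 160, so the wife offers 160, keeping 40.
Round 3 (the husband proposes): rejecting gives the wife an expected 0.8 × 40 = 32; the husband offers that and keeps 168.
Round 2 (the wife proposes): rejecting gives the husband an expected 0.8 × 168 = 134.4; the wife offers that and keeps 65.6.
Round 1 (the husband proposes): rejecting gives the wife an expected 0.8 × 65.6 = 52.48, so the husband offers 52.48, keeping 147.52.

52.48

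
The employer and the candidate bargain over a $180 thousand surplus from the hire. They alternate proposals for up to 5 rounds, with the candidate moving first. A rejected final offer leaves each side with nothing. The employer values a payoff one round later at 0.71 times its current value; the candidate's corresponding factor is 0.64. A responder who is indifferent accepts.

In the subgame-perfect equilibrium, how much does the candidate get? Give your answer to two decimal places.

Round 5 (the candidate proposes): the employer will accept anything ≥ 0, so the candidate offers 0 and keeps 180.
Round 4 (the employer proposes): the candidate can get 180 next round, worth 0.64 × 180 = 115.2 now, so the employer offers 115.2, keeping 64.8.
Round 3 (the candidate proposes): the employer can get 64.8 next round, worth 0.71 × 64.8 = 46.008 now; the candidate offers that and keeps 133.992.
Round 2 (the employer proposes): the candidate can get 133.992 next round, worth 0.64 × 133.992 = 85.75488 now; the employer offers that and keeps 94.24512.
Round 1 (the candidate proposes): the employer can get 94.24512 next round, worth 0.71 × 94.24512 = 66.9140352 now. The candidate offers 66.9140352 and keeps 180 − 66.9140352 = 113.0859648.

113.09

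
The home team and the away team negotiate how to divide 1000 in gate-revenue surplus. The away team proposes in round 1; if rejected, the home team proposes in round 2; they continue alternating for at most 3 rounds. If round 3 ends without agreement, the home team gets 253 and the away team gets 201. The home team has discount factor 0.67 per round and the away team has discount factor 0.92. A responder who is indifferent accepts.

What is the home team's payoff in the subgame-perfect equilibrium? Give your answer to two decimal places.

209.55

Solve by backward induction from round 3.
Round 3 (the away team proposes): the home team gets 253 if talks fail, so the away team offers 253 and keeps 747.
Round 2 (the home team proposes): the away team can get 747 next round, worth 0.92 × 747 = 687.24 now. The home team offers 687.24 and keeps 1000 − 687.24 = 312.76.
Round 1 (the away team proposes): the home team can get 312.76 next round, worth 0.67 × 312.76 = 209.5492 now. The away team offers 209.5492 and keeps 1000 − 209.5492 = 790.4508.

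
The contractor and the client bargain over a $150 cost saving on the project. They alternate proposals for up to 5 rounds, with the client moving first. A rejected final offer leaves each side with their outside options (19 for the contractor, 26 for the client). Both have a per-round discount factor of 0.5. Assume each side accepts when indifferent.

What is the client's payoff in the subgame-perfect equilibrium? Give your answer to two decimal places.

Round 5 (the client proposes): the contractor gets 19 if talks fail, so the client offers 19 and keeps 131.
Round 4 (the contractor proposes): the client can get 131 next round, worth 0.5 × 131 = 65.5 now, so the contractor offers 65.5, keeping 84.5.
Round 3 (the client proposes): the contractor can get 84.5 next round, worth 0.5 × 84.5 = 42.25 now, so the client offers 42.25, keeping 107.75.
Round 2 (the contractor proposes): the client can get 107.75 next round, worth 0.5 × 107.75 = 53.875 now; the contractor offers that and keeps 96.125.
Round 1 (the client proposes): the contractor can get 96.125 next round, worth 0.5 × 96.125 = 48.0625 now; the client offers that and keeps 101.9375.

101.94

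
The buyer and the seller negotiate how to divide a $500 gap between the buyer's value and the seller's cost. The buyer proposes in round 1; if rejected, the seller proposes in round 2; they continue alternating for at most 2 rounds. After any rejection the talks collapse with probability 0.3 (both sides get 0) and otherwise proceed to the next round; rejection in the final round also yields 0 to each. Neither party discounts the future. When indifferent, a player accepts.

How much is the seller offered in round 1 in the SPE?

Round 2 (the seller proposes): rejection yields 0 for the buyer; the seller offers 0 and keeps 500.
Round 1 (the buyer proposes): rejecting gives the seller an expected 0.7 × 500 = 350, so the buyer offers 350, keeping 150.

350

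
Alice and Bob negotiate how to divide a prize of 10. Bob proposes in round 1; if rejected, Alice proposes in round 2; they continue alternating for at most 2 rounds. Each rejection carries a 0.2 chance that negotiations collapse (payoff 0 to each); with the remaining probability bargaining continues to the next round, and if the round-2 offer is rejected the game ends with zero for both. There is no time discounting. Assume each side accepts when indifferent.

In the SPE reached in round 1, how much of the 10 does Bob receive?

Round 2 (Alice proposes): Bob will accept anything ≥ 0, so Alice offers 0 and keeps 10.
Round 1 (Bob proposes): rejecting gives Alice an expected 0.8 × 10 = 8. Bob offers 8 and keeps 10 − 8 = 2.

2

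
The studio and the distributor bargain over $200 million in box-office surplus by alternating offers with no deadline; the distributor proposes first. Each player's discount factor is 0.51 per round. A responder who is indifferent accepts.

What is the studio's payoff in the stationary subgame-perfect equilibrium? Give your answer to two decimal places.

67.55

In a stationary SPE each proposer offers the other exactly their discounted continuation value.
If the distributor keeps x when proposing and the studio keeps y when proposing, then x = 200 − 0.51y and y = 200 − 0.51x.
Solving: x = 200(1 − 0.51) / (1 − 0.51·0.51) = 98 / 0.7399 ≈ 132.4503.
The studio gets 200 − 132.4503 ≈ 67.5497.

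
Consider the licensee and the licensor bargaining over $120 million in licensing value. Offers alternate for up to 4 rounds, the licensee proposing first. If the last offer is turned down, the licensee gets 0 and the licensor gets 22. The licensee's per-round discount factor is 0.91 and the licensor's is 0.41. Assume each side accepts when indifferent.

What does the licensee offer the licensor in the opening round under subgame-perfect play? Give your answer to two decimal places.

Round 4 (the licensor proposes): the licensee will accept anything ≥ 0, so the licensor offers 0 and keeps 120.
Round 3 (the licensee proposes): the licensor can get 120 next round, worth 0.41 × 120 = 49.2 now. The licensee offers 49.2 and keeps 120 − 49.2 = 70.8.
Round 2 (the licensor proposes): the licensee can get 70.8 next round, worth 0.91 × 70.8 = 64.428 now. The licensor offers 64.428 and keeps 120 − 64.428 = 55.572.
Round 1 (the licensee proposes): the licensor can get 55.572 next round, worth 0.41 × 55.572 = 22.78452 now; the licensee offers that and keeps 97.21548.

22.78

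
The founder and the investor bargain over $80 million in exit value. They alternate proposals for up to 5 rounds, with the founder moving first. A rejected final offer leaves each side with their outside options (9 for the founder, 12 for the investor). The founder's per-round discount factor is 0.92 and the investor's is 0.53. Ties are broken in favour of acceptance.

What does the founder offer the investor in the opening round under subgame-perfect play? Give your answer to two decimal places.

Solve by backward induction from round 5.
Round 5 (the founder proposes): the investor gets 12 if talks fail, so the founder offers 12 and keeps 68.
Round 4 (the investor proposes): the founder can get 68 next round, worth 0.92 × 68 = 62.56 now; the investor offers that and keeps 17.44.
Round 3 (the founder proposes): the investor can get 17.44 next round, worth 0.53 × 17.44 = 9.2432 now. The founder offers 9.2432 and keeps 80 − 9.2432 = 70.7568.
Round 2 (the investor proposes): the founder can get 70.7568 next round, worth 0.92 × 70.7568 = 65.096256 now. The investor offers 65.096256 and keeps 80 − 65.096256 = 14.903744.
Round 1 (the founder proposes): the investor can get 14.903744 next round, worth 0.53 × 14.903744 = 7.89898432 now, so the founder offers 7.89898432, keeping 72.10101568.

7.90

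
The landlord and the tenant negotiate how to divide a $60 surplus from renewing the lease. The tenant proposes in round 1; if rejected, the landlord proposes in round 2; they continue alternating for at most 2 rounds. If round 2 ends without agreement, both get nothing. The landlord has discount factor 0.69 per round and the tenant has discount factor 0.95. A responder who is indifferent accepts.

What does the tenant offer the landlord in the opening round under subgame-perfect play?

41.4

Round 2 (the landlord proposes): rejection yields 0 for the tenant; the landlord offers 0 and keeps 60.
Round 1 (the tenant proposes): the landlord can get 60 next round, worth 0.69 × 60 = 41.4 now; the tenant offers that and keeps 18.6.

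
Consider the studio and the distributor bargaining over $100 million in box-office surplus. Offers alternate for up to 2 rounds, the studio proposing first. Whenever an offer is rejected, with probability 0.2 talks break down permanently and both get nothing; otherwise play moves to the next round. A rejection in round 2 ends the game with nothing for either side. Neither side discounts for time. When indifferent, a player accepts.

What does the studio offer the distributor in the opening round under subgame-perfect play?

By backward induction:
Round 2 (the distributor proposes): the studio will accept anything ≥ 0, so the distributor offers 0 and keeps 100.
Round 1 (the studio proposes): rejecting gives the distributor an expected 0.8 × 100 = 80. The studio offers 80 and keeps 100 − 80 = 20.

80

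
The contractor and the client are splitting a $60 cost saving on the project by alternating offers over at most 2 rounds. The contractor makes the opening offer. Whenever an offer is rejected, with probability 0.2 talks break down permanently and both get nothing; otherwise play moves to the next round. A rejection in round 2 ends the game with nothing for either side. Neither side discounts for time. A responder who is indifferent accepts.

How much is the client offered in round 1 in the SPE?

Round 2 (the client proposes): rejection yields 0 for the contractor; the client offers 0 and keeps 60.
Round 1 (the contractor proposes): rejecting gives the client an expected 0.8 × 60 = 48, so the contractor offers 48, keeping 12.

48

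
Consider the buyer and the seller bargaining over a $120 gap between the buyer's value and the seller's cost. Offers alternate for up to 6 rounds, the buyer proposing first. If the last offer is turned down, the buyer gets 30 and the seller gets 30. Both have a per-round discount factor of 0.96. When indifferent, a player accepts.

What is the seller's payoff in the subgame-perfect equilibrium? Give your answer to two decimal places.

Round 6 (the seller proposes): the buyer gets 30 if talks fail, so the seller offers 30 and keeps 90.
Round 5 (the buyer proposes): the seller can get 90 next round, worth 0.96 × 90 = 86.4 now; the buyer offers that and keeps 33.6.
Round 4 (the seller proposes): the buyer can get 33.6 next round, worth 0.96 × 33.6 = 32.256 now, so the seller offers 32.256, keeping 87.744.
Round 3 (the buyer proposes): the seller can get 87.744 next round, worth 0.96 × 87.744 = 84.23424 now; the buyer offers that and keeps 35.76576.
Round 2 (the seller proposes): the buyer can get 35.76576 next round, worth 0.96 × 35.76576 = 34.3351296 now, so the seller offers 34.3351296, keeping 85.6648704.
Round 1 (the buyer proposes): the seller can get 85.6648704 next round, worth 0.96 × 85.6648704 = 82.238275584 now; the buyer offers that and keeps 37.761724416.

82.24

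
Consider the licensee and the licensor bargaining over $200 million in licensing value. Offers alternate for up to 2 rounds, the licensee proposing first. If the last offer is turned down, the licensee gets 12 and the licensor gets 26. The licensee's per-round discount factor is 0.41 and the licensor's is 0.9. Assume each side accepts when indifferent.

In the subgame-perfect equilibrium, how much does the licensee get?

30.8

Round 2 (the licensor proposes): the licensee gets 12 if talks fail, so the licensor offers 12 and keeps 188.
Round 1 (the licensee proposes): the licensor can get 188 next round, worth 0.9 × 188 = 169.2 now. The licensee offers 169.2 and keeps 200 − 169.2 = 30.8.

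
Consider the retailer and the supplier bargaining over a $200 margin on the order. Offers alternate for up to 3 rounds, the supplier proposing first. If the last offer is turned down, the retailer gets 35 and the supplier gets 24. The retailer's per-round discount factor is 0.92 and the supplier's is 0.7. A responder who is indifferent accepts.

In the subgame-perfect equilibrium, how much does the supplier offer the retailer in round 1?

77.74

Work backward from the last round.
Round 3 (the supplier proposes): the retailer gets 35 if talks fail, so the supplier offers 35 and keeps 165.
Round 2 (the retailer proposes): the supplier can get 165 next round, worth 0.7 × 165 = 115.5 now, so the retailer offers 115.5, keeping 84.5.
Round 1 (the supplier proposes): the retailer can get 84.5 next round, worth 0.92 × 84.5 = 77.74 now; the supplier offers that and keeps 122.26.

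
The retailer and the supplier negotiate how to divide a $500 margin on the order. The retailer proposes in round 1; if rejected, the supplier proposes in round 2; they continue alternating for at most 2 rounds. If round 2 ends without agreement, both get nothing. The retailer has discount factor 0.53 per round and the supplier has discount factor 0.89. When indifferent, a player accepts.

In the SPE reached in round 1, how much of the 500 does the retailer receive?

55

Round 2 (the supplier proposes): rejection yields 0 for the retailer; the supplier offers 0 and keeps 500.
Round 1 (the retailer proposes): the supplier can get 500 next round, worth 0.89 × 500 = 445 now. The retailer offers 445 and keeps 500 − 445 = 55.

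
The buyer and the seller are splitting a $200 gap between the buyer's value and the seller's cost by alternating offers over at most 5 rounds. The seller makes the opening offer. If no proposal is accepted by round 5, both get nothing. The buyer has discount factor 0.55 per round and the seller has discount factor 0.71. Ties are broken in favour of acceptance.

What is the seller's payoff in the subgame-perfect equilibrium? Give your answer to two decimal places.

155.64

Round 5 (the seller proposes): rejection yields 0 for the buyer; the seller offers 0 and keeps 200.
Round 4 (the buyer proposes): the seller can get 200 next round, worth 0.71 × 200 = 142 now. The buyer offers 142 and keeps 200 − 142 = 58.
Round 3 (the seller proposes): the buyer can get 58 next round, worth 0.55 × 58 = 31.9 now; the seller offers that and keeps 168.1.
Round 2 (the buyer proposes): the seller can get 168.1 next round, worth 0.71 × 168.1 = 119.351 now, so the buyer offers 119.351, keeping 80.649.
Round 1 (the seller proposes): the buyer can get 80.649 next round, worth 0.55 × 80.649 = 44.35695 now. The seller offers 44.35695 and keeps 200 − 44.35695 = 155.64305.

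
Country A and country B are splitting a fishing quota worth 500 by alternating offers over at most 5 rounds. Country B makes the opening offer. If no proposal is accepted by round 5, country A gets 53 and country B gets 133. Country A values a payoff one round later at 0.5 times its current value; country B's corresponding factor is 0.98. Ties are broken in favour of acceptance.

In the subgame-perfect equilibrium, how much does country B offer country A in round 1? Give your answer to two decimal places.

20.18

By backward induction:
Round 5 (country B proposes): country A gets 53 if talks fail, so country B offers 53 and keeps 447.
Round 4 (country A proposes): country B can get 447 next round, worth 0.98 × 447 = 438.06 now; country A offers that and keeps 61.94.
Round 3 (country B proposes): country A can get 61.94 next round, worth 0.5 × 61.94 = 30.97 now, so country B offers 30.97, keeping 469.03.
Round 2 (country A proposes): country B can get 469.03 next round, worth 0.98 × 469.03 = 459.6494 now; country A offers that and keeps 40.3506.
Round 1 (country B proposes): country A can get 40.3506 next round, worth 0.5 × 40.3506 = 20.1753 now, so country B offers 20.1753, keeping 479.8247.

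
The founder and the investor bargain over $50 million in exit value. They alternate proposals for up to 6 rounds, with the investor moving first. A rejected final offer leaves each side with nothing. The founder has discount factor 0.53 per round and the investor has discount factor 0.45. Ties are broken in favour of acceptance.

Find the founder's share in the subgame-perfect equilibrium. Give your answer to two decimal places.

19.56

Round 6 (the founder proposes): the investor will accept anything ≥ 0, so the founder offers 0 and keeps 50.
Round 5 (the investor proposes): the founder can get 50 next round, worth 0.53 × 50 = 26.5 now; the investor offers that and keeps 23.5.
Round 4 (the founder proposes): the investor can get 23.5 next round, worth 0.45 × 23.5 = 10.575 now, so the founder offers 10.575, keeping 39.425.
Round 3 (the investor proposes): the founder can get 39.425 next round, worth 0.53 × 39.425 = 20.89525 now; the investor offers that and keeps 29.10475.
Round 2 (the founder proposes): the investor can get 29.10475 next round, worth 0.45 × 29.10475 = 13.0971375 now, so the founder offers 13.0971375, keeping 36.9028625.
Round 1 (the investor proposes): the founder can get 36.9028625 next round, worth 0.53 × 36.9028625 = 19.558517125 now, so the investor offers 19.558517125, keeping 30.441482875.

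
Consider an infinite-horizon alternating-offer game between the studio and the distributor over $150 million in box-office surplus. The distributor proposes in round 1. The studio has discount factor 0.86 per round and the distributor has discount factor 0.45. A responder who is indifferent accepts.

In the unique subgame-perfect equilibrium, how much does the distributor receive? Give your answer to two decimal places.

34.26

When the distributor proposes, the studio accepts any offer worth at least 0.86 times what the studio would get by proposing next round; and vice versa.
This gives x = 150 − 0.86y and y = 150 − 0.45x, where x and y are each side's share when it proposes.
Hence (1 − 0.86·0.45)x = 150(1 − 0.86), i.e. 0.613·x = 21.
x ≈ 34.2577; the studio's share is 150 − x ≈ 115.7423.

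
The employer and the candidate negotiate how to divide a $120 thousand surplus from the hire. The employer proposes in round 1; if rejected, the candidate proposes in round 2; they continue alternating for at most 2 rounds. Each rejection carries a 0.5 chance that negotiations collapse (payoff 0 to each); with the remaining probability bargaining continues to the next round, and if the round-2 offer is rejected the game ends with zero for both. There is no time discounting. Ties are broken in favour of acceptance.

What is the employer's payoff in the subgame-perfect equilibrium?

By backward induction:
Round 2 (the candidate proposes): rejection yields 0 for the employer; the candidate offers 0 and keeps 120.
Round 1 (the employer proposes): rejecting gives the candidate an expected 0.5 × 120 = 60; the employer offers that and keeps 60.

60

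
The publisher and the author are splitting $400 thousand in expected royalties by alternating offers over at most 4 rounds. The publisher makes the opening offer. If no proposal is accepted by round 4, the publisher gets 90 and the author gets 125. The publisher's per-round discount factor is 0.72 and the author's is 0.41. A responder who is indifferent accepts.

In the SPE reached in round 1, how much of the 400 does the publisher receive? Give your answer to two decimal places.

By backward induction:
Round 4 (the author proposes): the publisher gets 90 if talks fail, so the author offers 90 and keeps 310.
Round 3 (the publisher proposes): the author can get 310 next round, worth 0.41 × 310 = 127.1 now. The publisher offers 127.1 and keeps 400 − 127.1 = 272.9.
Round 2 (the author proposes): the publisher can get 272.9 next round, worth 0.72 × 272.9 = 196.488 now, so the author offers 196.488, keeping 203.512.
Round 1 (the publisher proposes): the author can get 203.512 next round, worth 0.41 × 203.512 = 83.43992 now. The publisher offers 83.43992 and keeps 400 − 83.43992 = 316.56008.

316.56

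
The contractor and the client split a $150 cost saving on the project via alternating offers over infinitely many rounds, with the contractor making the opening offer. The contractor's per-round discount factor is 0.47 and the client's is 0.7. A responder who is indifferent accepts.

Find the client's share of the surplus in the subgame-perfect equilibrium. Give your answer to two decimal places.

82.94

Let x be the contractor's share when the contractor proposes and y be the client's share when the client proposes.
The client accepts iff offered ≥ 0.7·y, so x = 150 − 0.7y. Symmetrically y = 150 − 0.47x.
Substituting: x = 150 − 0.7(150 − 0.47x), giving x(1 − 0.47·0.7) = 150(1 − 0.7).
So x = 150 × 0.3 / 0.671 ≈ 67.0641, and the client receives 150 − x ≈ 82.9359.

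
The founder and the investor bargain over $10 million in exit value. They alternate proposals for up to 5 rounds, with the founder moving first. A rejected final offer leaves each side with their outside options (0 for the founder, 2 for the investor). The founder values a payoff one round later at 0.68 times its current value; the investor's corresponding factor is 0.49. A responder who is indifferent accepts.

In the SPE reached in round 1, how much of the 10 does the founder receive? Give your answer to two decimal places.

7.69

Round 5 (the founder proposes): the investor gets 2 if talks fail, so the founder offers 2 and keeps 8.
Round 4 (the investor proposes): the founder can get 8 next round, worth 0.68 × 8 = 5.44 now, so the investor offers 5.44, keeping 4.56.
Round 3 (the founder proposes): the investor can get 4.56 next round, worth 0.49 × 4.56 = 2.2344 now; the founder offers that and keeps 7.7656.
Round 2 (the investor proposes): the founder can get 7.7656 next round, worth 0.68 × 7.7656 = 5.280608 now. The investor offers 5.280608 and keeps 10 − 5.280608 = 4.719392.
Round 1 (the founder proposes): the investor can get 4.719392 next round, worth 0.49 × 4.719392 = 2.31250208 now. The founder offers 2.31250208 and keeps 10 − 2.31250208 = 7.68749792.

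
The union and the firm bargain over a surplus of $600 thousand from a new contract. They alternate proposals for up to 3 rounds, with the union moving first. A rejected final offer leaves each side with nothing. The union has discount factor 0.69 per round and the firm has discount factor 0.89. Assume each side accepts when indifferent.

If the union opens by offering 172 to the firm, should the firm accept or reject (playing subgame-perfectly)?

Accept

Round 3 (the union proposes): the firm will accept anything ≥ 0, so the union offers 0 and keeps 600.
Round 2 (the firm proposes): the union can get 600 next round, worth 0.69 × 600 = 414 now, so the firm offers 414, keeping 186.
So by rejecting in round 1, the firm gets 186 next round, worth 0.89 × 186 = 165.54 now.
Offer 172 ≥ 165.54, so the firm accepts.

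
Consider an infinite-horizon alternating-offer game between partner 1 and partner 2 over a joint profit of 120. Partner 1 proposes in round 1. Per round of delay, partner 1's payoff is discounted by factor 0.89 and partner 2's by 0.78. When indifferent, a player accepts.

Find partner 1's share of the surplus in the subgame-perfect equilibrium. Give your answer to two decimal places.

86.33

In a stationary SPE each proposer offers the other exactly their discounted continuation value.
If partner 1 keeps x when proposing and partner 2 keeps y when proposing, then x = 120 − 0.78y and y = 120 − 0.89x.
Solving: x = 120(1 − 0.78) / (1 − 0.89·0.78) = 26.4 / 0.3058 ≈ 86.3309.
Partner 2 gets 120 − 86.3309 ≈ 33.6691.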